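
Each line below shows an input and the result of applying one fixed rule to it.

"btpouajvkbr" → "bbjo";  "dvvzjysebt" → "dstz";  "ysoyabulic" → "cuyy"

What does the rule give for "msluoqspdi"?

Rule — keep one character in every 3, starting at position 1 (positions 1st, 4th, 7th, ...), then sort the characters into alphabetical order.
Applying both steps to "msluoqspdi": "musi", then "imsu".

imsu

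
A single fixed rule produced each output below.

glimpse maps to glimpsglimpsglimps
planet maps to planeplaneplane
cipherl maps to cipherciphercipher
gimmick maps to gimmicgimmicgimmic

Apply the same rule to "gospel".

gospegospegospe

The rule is to delete the last character, then write the whole string 3 times in a row.
Doing the same to "gospel": "gospegospegospe".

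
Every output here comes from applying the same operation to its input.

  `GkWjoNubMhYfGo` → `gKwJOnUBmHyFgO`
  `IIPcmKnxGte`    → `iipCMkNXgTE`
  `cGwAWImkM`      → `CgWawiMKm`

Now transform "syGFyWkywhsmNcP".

Looking at the pairs, the operation is to flip the case of every letter.
So "syGFyWkywhsmNcP" becomes "SYgfYwKYWHSMnCp".

SYgfYwKYWHSMnCp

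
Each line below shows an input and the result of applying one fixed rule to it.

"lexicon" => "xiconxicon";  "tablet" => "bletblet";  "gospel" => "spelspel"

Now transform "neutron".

In each case the input is transformed by: delete the first 2 characters, then write the whole string twice.
Applying both steps to "neutron": "utron", then "utronutron".

utronutron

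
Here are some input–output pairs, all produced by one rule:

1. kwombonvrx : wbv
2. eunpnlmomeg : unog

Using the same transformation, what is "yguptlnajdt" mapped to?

The rule is to keep one character in every 3, starting at position 2 (positions 2nd, 5th, 8th, ...).
Doing the same to "yguptlnajdt": "gtat".

gtat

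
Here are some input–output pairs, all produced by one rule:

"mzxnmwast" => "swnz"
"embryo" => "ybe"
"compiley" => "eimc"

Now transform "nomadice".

The transformation: reverse the string, then keep every other character starting from the second (positions 2nd, 4th, 6th, ...).
On "nomadice": the first step gives "ecidamon", and the second then gives "cdmn".
(Check on "embryo": → "oyrbme" → "ybe" ✓)

cdmn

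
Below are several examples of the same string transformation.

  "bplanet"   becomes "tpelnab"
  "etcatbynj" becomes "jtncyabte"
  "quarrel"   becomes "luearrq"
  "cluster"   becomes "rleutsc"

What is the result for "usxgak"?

Looking at the pairs, the operation is to take characters alternately from the front and the back (1st, last, 2nd, 2nd-last, ...), then move the first character to the end.
"usxgak" → "uksaxg" → "ksaxgu".

ksaxgu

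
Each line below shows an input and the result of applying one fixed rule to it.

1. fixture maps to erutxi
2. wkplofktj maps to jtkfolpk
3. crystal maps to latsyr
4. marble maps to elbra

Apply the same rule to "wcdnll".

llndc

In each case the input is transformed by: delete the first character, then reverse the string.
"wcdnll" → "cdnll" → "llndc".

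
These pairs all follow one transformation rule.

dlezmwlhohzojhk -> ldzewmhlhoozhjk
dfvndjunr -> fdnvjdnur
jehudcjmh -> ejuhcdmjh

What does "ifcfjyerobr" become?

fifcyjrebor

The transformation: swap each adjacent pair of characters (1↔2, 3↔4, ...).
For "ifcfjyerobr" the result is "fifcyjrebor".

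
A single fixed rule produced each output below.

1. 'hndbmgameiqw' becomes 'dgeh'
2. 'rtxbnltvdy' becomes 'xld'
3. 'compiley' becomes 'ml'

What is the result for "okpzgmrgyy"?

pmy

The rule is to swap the first and last characters, then keep one character in every 3, starting at position 3 (positions 3rd, 6th, 9th, ...).
So "okpzgmrgyy" becomes "pmy".
(Check on "rtxbnltvdy": → "ytxbnltvdr" → "xld" ✓)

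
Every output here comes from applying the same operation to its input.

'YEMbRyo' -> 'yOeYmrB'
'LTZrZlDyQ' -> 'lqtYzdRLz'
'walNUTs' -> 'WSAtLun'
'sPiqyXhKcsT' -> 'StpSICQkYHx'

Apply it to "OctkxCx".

oXCcTXK

Rule — take characters alternately from the front and the back (1st, last, 2nd, 2nd-last, ...), then flip the case of every letter.
"OctkxCx" → "OxcCtxk" → "oXCcTXK".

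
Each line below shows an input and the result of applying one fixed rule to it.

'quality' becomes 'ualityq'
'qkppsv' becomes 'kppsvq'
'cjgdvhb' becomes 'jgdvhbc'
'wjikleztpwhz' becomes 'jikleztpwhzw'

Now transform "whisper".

The rule is to move the first character to the end.
Doing the same to "whisper": "hisperw".

hisperw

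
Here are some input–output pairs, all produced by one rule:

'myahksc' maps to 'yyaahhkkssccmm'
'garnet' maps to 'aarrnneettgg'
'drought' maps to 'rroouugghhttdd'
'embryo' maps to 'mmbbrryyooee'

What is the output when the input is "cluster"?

What's happening: move the first character to the end, then double every character.
Applying both steps to "cluster": "lusterc", then "lluusstteerrcc".

lluusstteerrcc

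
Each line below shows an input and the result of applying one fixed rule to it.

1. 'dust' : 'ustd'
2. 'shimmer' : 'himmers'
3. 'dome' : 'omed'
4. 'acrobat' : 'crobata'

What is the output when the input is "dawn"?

The rule is to move the first character to the end.
Doing the same to "dawn": "awnd".

awnd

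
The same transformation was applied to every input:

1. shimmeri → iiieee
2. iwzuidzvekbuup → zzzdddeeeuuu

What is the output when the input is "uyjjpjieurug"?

In each case the input is transformed by: keep one character in every 3, starting at position 3 (positions 3rd, 6th, 9th, ...), then repeat every character 3 times.
"uyjjpjieurug" → "jjug" → "jjjjjjuuuggg".

jjjjjjuuuggg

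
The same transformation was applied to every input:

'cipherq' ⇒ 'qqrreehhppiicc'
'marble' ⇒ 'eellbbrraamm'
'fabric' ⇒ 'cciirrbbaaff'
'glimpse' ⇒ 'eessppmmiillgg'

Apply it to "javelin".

nniilleevvaajj

In each case the input is transformed by: reverse the string, then double every character.
On "javelin": the first step gives "nilevaj", and the second then gives "nniilleevvaajj".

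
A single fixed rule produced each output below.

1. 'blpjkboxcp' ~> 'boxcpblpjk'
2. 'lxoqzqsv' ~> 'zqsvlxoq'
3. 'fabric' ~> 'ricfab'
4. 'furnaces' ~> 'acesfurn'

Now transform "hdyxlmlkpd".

Rule — swap the front and back halves of the string.
For "hdyxlmlkpd" the result is "mlkpdhdyxl".

mlkpdhdyxl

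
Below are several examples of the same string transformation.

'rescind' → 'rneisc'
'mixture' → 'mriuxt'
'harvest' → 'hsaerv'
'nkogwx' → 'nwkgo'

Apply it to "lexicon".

loecxi

The pattern: delete the last character, then take characters alternately from the front and the back (1st, last, 2nd, 2nd-last, ...).
Applying both steps to "lexicon": "lexico", then "loecxi".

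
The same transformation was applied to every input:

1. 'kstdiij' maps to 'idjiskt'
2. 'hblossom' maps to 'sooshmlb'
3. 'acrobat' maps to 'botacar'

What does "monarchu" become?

The rule is to move the first 3 characters to the end (rotate left by 3), then swap each adjacent pair of characters (1↔2, 3↔4, ...).
"monarchu" → "archumon" → "rahcmuno".

rahcmuno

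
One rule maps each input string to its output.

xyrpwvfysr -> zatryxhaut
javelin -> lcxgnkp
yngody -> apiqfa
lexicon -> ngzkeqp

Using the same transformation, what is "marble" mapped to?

octdng

Each output is the input with this applied: shift every letter 2 places forward in the alphabet (wrapping around).
"marble" → "octdng".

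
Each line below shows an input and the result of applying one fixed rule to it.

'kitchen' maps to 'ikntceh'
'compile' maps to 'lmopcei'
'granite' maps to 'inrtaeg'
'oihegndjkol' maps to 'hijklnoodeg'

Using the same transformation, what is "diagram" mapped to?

The rule is to sort the characters into alphabetical order, then move the first 3 characters to the end (rotate left by 3).
On "diagram": the first step gives "aadgimr", and the second then gives "gimraad".

gimraad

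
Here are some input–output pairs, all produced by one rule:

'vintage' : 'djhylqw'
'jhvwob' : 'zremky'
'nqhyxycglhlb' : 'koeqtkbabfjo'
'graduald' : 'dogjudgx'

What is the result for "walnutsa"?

wvdzdoqx

In each case the input is transformed by: shift every letter 3 places forward in the alphabet (wrapping around), then move the last 3 characters to the front (rotate right by 3).
Starting from "walnutsa": after the first operation, "zdoqxwvd"; after the second, "wvdzdoqx".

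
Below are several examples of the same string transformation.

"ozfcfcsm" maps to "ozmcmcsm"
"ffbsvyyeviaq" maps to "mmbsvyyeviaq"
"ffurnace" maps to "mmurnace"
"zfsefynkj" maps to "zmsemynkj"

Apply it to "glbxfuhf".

glbxmuhm

In each case the input is transformed by: replace every "f" with "m".
For "glbxfuhf" the result is "glbxmuhm".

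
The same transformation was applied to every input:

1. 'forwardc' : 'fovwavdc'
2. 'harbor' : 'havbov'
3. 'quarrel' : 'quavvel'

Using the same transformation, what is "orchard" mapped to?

Each output is the input with this applied: replace every "r" with "v".
Applying that to "orchard" gives "ovchavd".

ovchavd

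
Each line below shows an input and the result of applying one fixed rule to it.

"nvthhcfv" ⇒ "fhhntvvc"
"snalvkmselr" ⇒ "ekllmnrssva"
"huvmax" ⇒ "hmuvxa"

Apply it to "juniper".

Rule — sort the characters into alphabetical order, then move the first character to the end.
Working it through for "juniper": intermediate "eijnpru", final "ijnprue".
(Check on "nvthhcfv": → "cfhhntvv" → "fhhntvvc" ✓)

ijnprue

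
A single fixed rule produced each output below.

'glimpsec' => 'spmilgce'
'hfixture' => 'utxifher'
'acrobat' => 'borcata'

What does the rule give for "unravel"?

In each case the input is transformed by: move the last 2 characters to the front (rotate right by 2), then reverse the string.
Doing the same to "unravel": "varnule".

varnule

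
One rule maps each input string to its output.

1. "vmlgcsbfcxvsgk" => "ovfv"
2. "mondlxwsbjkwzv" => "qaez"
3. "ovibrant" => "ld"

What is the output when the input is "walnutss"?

The rule is to shift every letter 3 places forward in the alphabet (wrapping around), then keep one character in every 3, starting at position 3 (positions 3rd, 6th, 9th, ...).
Applying both steps to "walnutss": "zdoqxwvv", then "ow".
(Check on "ovibrant": → "ryleudqw" → "ld" ✓)

ow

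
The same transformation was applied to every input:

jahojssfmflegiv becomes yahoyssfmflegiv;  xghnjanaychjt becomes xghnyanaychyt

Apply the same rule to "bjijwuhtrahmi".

byiywuhtrahmi

The rule is to replace every "j" with "y".
Doing the same to "bjijwuhtrahmi": "byiywuhtrahmi".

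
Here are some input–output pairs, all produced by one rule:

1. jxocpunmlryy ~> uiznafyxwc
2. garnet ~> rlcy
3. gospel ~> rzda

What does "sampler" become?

dlxaw

The rule is to shift every letter 11 places forward in the alphabet (wrapping around), then delete the last 2 characters.
Applying both steps to "sampler": "dlxawpc", then "dlxaw".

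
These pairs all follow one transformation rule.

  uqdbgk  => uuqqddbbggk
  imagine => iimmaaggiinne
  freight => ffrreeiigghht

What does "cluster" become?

cclluusstteer

Each output is the input with this applied: double every character, then delete the last character.
Working it through for "cluster": intermediate "cclluusstteerr", final "cclluusstteer".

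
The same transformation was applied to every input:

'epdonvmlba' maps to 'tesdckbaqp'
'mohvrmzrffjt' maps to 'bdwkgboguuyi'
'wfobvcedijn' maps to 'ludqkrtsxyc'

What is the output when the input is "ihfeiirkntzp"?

xwutxxgzcioe

Looking at the pairs, the operation is to shift every letter 11 places backward in the alphabet (wrapping around).
Doing the same to "ihfeiirkntzp": "xwutxxgzcioe".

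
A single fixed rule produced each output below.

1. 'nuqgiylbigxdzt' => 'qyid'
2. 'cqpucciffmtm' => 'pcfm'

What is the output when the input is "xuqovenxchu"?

Rule — keep one character in every 3, starting at position 3 (positions 3rd, 6th, 9th, ...).
Doing the same to "xuqovenxchu": "qec".

qec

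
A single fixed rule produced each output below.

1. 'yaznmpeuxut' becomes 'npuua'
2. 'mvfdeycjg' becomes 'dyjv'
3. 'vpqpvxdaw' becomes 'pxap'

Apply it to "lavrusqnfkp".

Each output is the input with this applied: keep every other character starting from the second (positions 2nd, 4th, 6th, ...), then move the first character to the end.
For "lavrusqnfkp", step one produces "arsnk"; step two turns that into "rsnka".

rsnka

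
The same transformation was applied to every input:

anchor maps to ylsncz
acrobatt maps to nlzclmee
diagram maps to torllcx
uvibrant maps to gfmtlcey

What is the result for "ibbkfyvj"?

Rule — shift every letter 11 places forward in the alphabet (wrapping around), then swap each adjacent pair of characters (1↔2, 3↔4, ...).
On "ibbkfyvj" that produces "mtvmjqug".

mtvmjqug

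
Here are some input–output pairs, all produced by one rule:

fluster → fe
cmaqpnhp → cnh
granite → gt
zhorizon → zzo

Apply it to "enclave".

The transformation: swap each adjacent pair of characters (1↔2, 3↔4, ...), then keep one character in every 3, starting at position 2 (positions 2nd, 5th, 8th, ...).
On "enclave": the first step gives "nelcvae", and the second then gives "ev".

ev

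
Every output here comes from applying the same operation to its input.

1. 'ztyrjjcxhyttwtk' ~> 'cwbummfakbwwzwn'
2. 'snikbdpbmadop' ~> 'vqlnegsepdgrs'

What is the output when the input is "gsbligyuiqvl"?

Each output is the input with this applied: shift every letter 3 places forward in the alphabet (wrapping around).
"gsbligyuiqvl" → "jveoljbxltyo".

jveoljbxltyo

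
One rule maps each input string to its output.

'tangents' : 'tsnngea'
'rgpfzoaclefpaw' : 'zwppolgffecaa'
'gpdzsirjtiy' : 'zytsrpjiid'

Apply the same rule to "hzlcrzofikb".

Rule — delete the first character, then sort the characters into reverse alphabetical order.
On "hzlcrzofikb": the first step gives "zlcrzofikb", and the second then gives "zzrolkifcb".

zzrolkifcb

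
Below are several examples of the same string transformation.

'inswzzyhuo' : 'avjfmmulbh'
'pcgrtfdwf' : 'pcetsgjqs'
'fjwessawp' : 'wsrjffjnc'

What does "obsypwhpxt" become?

In each case the input is transformed by: shift every letter 13 places forward in the alphabet (wrapping around) — i.e. ROT13, then swap each adjacent pair of characters (1↔2, 3↔4, ...).
On "obsypwhpxt" that produces "oblfjccugk".

oblfjccugk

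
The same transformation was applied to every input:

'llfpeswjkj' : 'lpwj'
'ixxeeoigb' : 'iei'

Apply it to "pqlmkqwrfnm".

pmwn

The transformation: keep one character in every 3, starting at position 1 (positions 1st, 4th, 7th, ...).
On "pqlmkqwrfnm" that produces "pmwn".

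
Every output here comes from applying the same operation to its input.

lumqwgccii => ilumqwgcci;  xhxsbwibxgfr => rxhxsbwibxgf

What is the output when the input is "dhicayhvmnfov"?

vdhicayhvmnfo

The transformation: move the last character to the front.
Doing the same to "dhicayhvmnfov": "vdhicayhvmnfo".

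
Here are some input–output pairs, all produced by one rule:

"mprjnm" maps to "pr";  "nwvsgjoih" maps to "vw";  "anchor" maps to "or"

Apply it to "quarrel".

ru

The rule is to sort the characters into alphabetical order, then keep only the last 2 characters.
"quarrel" → "aelqrru" → "ru".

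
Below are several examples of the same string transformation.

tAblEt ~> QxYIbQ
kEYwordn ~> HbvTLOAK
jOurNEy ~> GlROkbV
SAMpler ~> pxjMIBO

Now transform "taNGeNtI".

The transformation: flip the case of every letter, then shift every letter 3 places backward in the alphabet (wrapping around).
Working it through for "taNGeNtI": intermediate "TAngEnTi", final "QXkdBkQf".

QXkdBkQf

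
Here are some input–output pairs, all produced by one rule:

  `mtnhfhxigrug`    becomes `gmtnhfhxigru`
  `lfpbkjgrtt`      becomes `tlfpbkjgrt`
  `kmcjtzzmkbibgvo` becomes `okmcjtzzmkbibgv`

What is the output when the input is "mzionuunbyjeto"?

In each case the input is transformed by: move the last character to the front.
"mzionuunbyjeto" → "omzionuunbyjet".

omzionuunbyjet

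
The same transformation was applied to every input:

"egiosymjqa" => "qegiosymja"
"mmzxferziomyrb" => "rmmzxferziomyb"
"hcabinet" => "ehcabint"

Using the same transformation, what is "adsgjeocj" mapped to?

In each case the input is transformed by: move the last character to the front, then swap the first and last characters.
On "adsgjeocj": the first step gives "jadsgjeoc", and the second then gives "cadsgjeoj".

cadsgjeoj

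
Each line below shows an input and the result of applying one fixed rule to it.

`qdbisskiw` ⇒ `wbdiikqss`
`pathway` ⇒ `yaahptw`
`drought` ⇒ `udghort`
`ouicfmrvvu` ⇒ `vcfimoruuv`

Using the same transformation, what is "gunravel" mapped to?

The rule is to sort the characters into alphabetical order, then move the last character to the front.
"gunravel" → "aeglnruv" → "vaeglnru".

vaeglnru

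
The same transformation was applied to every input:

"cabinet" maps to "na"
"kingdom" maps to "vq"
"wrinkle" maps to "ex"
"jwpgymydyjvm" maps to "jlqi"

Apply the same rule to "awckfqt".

The transformation: shift every letter 13 places forward in the alphabet (wrapping around) — i.e. ROT13, then keep one character in every 3, starting at position 2 (positions 2nd, 5th, 8th, ...).
For "awckfqt", step one produces "njpxsdg"; step two turns that into "js".

js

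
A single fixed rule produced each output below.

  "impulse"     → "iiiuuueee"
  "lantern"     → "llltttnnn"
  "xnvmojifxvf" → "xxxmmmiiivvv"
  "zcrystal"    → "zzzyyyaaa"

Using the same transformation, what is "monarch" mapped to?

mmmaaahhh

The pattern: keep one character in every 3, starting at position 1 (positions 1st, 4th, 7th, ...), then repeat every character 3 times.
"monarch" → "mmmaaahhh".
(Check on "zcrystal": → "zya" → "zzzyyyaaa" ✓)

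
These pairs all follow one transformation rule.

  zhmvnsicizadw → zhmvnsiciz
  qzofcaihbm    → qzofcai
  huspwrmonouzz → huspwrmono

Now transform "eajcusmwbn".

eajcusm

In each case the input is transformed by: delete the last 3 characters.
So "eajcusmwbn" becomes "eajcusm".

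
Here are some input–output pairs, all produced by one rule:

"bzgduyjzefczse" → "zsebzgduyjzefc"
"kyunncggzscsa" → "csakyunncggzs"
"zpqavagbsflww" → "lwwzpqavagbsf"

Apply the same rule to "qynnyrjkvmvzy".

The transformation: move the last 3 characters to the front (rotate right by 3).
For "qynnyrjkvmvzy" the result is "vzyqynnyrjkvm".

vzyqynnyrjkvm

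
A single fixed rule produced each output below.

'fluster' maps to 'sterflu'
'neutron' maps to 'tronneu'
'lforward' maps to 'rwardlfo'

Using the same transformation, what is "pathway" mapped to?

In each case the input is transformed by: move the first 3 characters to the end (rotate left by 3).
On "pathway" that produces "hwaypat".

hwaypat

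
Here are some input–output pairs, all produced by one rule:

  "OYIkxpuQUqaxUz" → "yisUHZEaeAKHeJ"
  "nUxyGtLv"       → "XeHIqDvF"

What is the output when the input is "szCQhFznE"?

CJmaRpJXo

The pattern: flip the case of every letter, then shift every letter 10 places forward in the alphabet (wrapping around).
For "szCQhFznE" the result is "CJmaRpJXo".
(Check on "nUxyGtLv": → "NuXYgTlV" → "XeHIqDvF" ✓)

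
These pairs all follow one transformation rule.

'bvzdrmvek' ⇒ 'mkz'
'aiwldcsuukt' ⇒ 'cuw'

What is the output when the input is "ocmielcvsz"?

lsm

Rule — keep one character in every 3, starting at position 3 (positions 3rd, 6th, 9th, ...), then move the first character to the end.
For "ocmielcvsz", step one produces "mls"; step two turns that into "lsm".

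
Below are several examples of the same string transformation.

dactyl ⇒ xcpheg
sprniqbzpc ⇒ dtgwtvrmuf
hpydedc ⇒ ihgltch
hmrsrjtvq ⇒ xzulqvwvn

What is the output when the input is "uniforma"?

The transformation: shift every letter 4 places forward in the alphabet (wrapping around), then move the last 3 characters to the front (rotate right by 3).
Starting from "uniforma": after the first operation, "yrmjsvqe"; after the second, "vqeyrmjs".

vqeyrmjs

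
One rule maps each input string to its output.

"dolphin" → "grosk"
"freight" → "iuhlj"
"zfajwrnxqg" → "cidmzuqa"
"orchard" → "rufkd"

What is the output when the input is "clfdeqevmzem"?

foighthypc

Rule — shift every letter 3 places forward in the alphabet (wrapping around), then delete the last 2 characters.
Working it through for "clfdeqevmzem": intermediate "foighthypchp", final "foighthypc".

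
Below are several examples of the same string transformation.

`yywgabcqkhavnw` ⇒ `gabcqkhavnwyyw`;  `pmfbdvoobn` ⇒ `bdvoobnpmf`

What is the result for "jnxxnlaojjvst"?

xnlaojjvstjnx

The pattern: move the first 3 characters to the end (rotate left by 3).
So "jnxxnlaojjvst" becomes "xnlaojjvstjnx".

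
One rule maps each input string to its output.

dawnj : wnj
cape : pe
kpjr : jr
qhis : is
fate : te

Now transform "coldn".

Each output is the input with this applied: delete the first 2 characters.
Doing the same to "coldn": "ldn".

ldn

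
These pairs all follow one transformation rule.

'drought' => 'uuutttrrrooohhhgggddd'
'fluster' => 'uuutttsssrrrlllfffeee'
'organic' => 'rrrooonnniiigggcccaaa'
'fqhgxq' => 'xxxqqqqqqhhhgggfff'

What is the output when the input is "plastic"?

Rule — sort the characters into reverse alphabetical order, then repeat every character 3 times.
Applying both steps to "plastic": "tsplica", then "tttssspppllliiicccaaa".

tttssspppllliiicccaaa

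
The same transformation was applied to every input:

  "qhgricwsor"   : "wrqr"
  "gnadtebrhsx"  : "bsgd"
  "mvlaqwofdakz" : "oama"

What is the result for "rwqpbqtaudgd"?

tdrp

Each output is the input with this applied: keep one character in every 3, starting at position 1 (positions 1st, 4th, 7th, ...), then move the first 2 characters to the end (rotate left by 2).
On "rwqpbqtaudgd": the first step gives "rptd", and the second then gives "tdrp".
(Check on "mvlaqwofdakz": → "maoa" → "oama" ✓)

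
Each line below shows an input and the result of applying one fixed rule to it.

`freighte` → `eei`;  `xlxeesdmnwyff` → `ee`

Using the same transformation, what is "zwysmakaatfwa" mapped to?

aaaa

The transformation: move the last 3 characters to the front (rotate right by 3), then keep only the vowels.
Starting from "zwysmakaatfwa": after the first operation, "fwazwysmakaat"; after the second, "aaaa".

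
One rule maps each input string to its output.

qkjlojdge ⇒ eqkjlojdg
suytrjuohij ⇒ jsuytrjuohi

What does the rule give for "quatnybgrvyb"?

The rule is to move the last character to the front.
For "quatnybgrvyb" the result is "bquatnybgrvy".

bquatnybgrvy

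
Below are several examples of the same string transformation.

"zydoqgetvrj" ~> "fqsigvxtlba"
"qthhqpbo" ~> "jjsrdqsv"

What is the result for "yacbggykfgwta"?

ediiamhiyvcac

The rule is to move the first 2 characters to the end (rotate left by 2), then shift every letter 2 places forward in the alphabet (wrapping around).
Starting from "yacbggykfgwta": after the first operation, "cbggykfgwtaya"; after the second, "ediiamhiyvcac".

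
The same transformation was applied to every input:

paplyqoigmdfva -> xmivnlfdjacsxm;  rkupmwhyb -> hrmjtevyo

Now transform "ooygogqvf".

The transformation: move the first character to the end, then shift every letter 3 places backward in the alphabet (wrapping around).
"ooygogqvf" → "oygogqvfo" → "lvdldnscl".
(Check on "paplyqoigmdfva": → "aplyqoigmdfvap" → "xmivnlfdjacsxm" ✓)

lvdldnscl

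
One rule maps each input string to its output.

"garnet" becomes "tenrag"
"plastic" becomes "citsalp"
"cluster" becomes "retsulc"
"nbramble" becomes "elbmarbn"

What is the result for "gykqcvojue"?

In each case the input is transformed by: reverse the string.
So "gykqcvojue" becomes "eujovcqkyg".

eujovcqkyg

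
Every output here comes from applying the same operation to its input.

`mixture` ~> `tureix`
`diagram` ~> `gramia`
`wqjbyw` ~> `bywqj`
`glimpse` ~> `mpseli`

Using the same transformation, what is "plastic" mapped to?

Looking at the pairs, the operation is to delete the first character, then move the first 2 characters to the end (rotate left by 2).
Starting from "plastic": after the first operation, "lastic"; after the second, "sticla".

sticla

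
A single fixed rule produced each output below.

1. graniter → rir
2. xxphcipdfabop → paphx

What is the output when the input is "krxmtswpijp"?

pptr

The transformation: reverse the string, then keep one character in every 3, starting at position 1 (positions 1st, 4th, 7th, ...).
Doing the same to "krxmtswpijp": "pptr".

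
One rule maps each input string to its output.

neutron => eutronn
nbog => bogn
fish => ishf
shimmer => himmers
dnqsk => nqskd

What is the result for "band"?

andb

The rule is to move the first character to the end.
Applying that to "band" gives "andb".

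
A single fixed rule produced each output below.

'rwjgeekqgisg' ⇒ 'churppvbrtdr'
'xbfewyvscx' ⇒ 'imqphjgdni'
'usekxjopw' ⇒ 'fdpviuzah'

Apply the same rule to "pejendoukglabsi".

apupyozfvrwlmdt

The transformation: shift every letter 11 places forward in the alphabet (wrapping around).
Doing the same to "pejendoukglabsi": "apupyozfvrwlmdt".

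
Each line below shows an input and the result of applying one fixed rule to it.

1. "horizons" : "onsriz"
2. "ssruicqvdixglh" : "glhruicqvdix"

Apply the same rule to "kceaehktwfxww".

The pattern: delete the first 2 characters, then move the last 3 characters to the front (rotate right by 3).
"kceaehktwfxww" → "eaehktwfxww" → "xwweaehktwf".

xwweaehktwf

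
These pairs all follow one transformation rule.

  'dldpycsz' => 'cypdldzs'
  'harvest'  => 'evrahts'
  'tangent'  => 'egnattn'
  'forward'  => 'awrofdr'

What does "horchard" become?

What's happening: move the last 2 characters to the front (rotate right by 2), then reverse the string.
For "horchard", step one produces "rdhorcha"; step two turns that into "ahcrohdr".

ahcrohdr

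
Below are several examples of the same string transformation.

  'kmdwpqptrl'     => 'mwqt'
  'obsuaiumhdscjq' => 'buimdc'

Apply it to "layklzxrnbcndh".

In each case the input is transformed by: keep every other character starting from the second (positions 2nd, 4th, 6th, ...), then delete the last character.
For "layklzxrnbcndh", step one produces "akzrbnh"; step two turns that into "akzrbn".

akzrbn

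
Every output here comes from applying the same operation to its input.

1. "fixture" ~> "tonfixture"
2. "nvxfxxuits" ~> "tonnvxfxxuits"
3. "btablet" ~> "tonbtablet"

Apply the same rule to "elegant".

tonelegant

The transformation: prepend "ton".
"elegant" → "tonelegant".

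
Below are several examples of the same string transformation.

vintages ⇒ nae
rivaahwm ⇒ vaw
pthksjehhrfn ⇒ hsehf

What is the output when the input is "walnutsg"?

Each output is the input with this applied: keep every other character starting from the first (positions 1st, 3rd, 5th, ...), then delete the first character.
For "walnutsg", step one produces "wlus"; step two turns that into "lus".

lus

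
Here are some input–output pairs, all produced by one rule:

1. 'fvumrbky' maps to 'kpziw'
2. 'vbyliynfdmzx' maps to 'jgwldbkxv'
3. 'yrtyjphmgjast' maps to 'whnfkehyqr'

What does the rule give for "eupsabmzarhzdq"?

The pattern: shift every letter 2 places backward in the alphabet (wrapping around), then delete the first 3 characters.
Working it through for "eupsabmzarhzdq": intermediate "csnqyzkxypfxbo", final "qyzkxypfxbo".

qyzkxypfxbo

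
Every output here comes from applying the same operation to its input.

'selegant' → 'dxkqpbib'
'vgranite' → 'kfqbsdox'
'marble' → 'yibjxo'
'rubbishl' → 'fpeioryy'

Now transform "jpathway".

etxvgmxq

The pattern: shift every letter 3 places backward in the alphabet (wrapping around), then swap the front and back halves of the string.
Starting from "jpathway": after the first operation, "gmxqetxv"; after the second, "etxvgmxq".
(Check on "selegant": → "pbibdxkq" → "dxkqpbib" ✓)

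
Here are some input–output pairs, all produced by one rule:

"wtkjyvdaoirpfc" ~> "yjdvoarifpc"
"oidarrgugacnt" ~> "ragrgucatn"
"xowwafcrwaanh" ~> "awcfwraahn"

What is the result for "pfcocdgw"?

The pattern: delete the first 3 characters, then swap each adjacent pair of characters (1↔2, 3↔4, ...).
On "pfcocdgw": the first step gives "ocdgw", and the second then gives "cogdw".

cogdw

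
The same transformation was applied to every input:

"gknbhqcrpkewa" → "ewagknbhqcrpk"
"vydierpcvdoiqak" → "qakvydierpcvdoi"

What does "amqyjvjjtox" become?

Rule — move the last 3 characters to the front (rotate right by 3).
On "amqyjvjjtox" that produces "toxamqyjvjj".

toxamqyjvjj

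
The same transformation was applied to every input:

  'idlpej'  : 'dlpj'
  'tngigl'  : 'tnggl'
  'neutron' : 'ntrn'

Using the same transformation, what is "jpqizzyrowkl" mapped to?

jpqzzyrwkl

The pattern: remove every vowel.
Applying that to "jpqizzyrowkl" gives "jpqzzyrwkl".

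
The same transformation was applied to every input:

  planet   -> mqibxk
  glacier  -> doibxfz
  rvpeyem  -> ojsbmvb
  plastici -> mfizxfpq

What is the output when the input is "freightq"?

cnoqbefd

The pattern: take characters alternately from the front and the back (1st, last, 2nd, 2nd-last, ...), then shift every letter 3 places backward in the alphabet (wrapping around).
For "freightq", step one produces "fqrtehig"; step two turns that into "cnoqbefd".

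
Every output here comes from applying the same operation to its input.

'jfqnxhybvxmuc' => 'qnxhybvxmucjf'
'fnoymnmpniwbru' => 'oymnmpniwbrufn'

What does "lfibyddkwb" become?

Rule — move the first 2 characters to the end (rotate left by 2).
"lfibyddkwb" → "ibyddkwblf".

ibyddkwblf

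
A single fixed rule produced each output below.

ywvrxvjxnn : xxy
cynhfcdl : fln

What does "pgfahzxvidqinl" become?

hvqlf

The rule is to move the first 3 characters to the end (rotate left by 3), then keep one character in every 3, starting at position 2 (positions 2nd, 5th, 8th, ...).
On "pgfahzxvidqinl": the first step gives "ahzxvidqinlpgf", and the second then gives "hvqlf".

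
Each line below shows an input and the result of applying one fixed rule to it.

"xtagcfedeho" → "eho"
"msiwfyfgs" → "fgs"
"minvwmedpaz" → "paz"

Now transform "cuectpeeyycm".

ycm

What's happening: keep only the last 3 characters.
So "cuectpeeyycm" becomes "ycm".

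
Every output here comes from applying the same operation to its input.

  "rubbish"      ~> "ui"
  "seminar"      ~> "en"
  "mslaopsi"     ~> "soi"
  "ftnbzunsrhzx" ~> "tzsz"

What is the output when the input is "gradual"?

ru

The pattern: keep one character in every 3, starting at position 2 (positions 2nd, 5th, 8th, ...).
"gradual" → "ru".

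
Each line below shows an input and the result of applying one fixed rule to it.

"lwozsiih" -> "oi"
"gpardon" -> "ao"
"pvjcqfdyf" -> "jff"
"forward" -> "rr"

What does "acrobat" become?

ra

The rule is to keep one character in every 3, starting at position 3 (positions 3rd, 6th, 9th, ...).
For "acrobat" the result is "ra".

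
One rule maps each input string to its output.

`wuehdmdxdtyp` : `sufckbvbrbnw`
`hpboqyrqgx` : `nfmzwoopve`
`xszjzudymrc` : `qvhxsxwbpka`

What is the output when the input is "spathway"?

nqryufwy

Rule — shift every letter 2 places backward in the alphabet (wrapping around), then swap each adjacent pair of characters (1↔2, 3↔4, ...).
Doing the same to "spathway": "nqryufwy".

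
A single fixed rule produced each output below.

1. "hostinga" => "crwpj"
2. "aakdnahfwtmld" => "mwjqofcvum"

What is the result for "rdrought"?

xdpqc

Looking at the pairs, the operation is to shift every letter 9 places forward in the alphabet (wrapping around), then delete the first 3 characters.
"rdrought" → "amaxdpqc" → "xdpqc".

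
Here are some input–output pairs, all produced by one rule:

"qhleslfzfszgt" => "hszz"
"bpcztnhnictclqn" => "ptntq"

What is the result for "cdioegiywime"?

The pattern: keep one character in every 3, starting at position 2 (positions 2nd, 5th, 8th, ...).
On "cdioegiywime" that produces "deym".

deym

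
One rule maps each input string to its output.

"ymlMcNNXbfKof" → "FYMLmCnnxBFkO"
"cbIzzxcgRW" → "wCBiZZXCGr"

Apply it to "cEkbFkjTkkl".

LCeKBfKJtKK

The rule is to move the last character to the front, then flip the case of every letter.
Applying both steps to "cEkbFkjTkkl": "lcEkbFkjTkk", then "LCeKBfKJtKK".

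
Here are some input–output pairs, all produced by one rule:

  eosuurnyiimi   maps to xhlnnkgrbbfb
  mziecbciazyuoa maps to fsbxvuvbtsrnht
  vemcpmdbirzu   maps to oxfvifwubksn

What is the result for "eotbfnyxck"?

In each case the input is transformed by: shift every letter 7 places backward in the alphabet (wrapping around).
On "eotbfnyxck" that produces "xhmuygrqvd".

xhmuygrqvd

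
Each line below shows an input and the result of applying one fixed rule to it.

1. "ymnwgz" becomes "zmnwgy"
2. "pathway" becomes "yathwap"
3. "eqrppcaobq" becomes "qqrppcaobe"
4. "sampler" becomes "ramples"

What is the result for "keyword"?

deywork

What's happening: swap the first and last characters.
For "keyword" the result is "deywork".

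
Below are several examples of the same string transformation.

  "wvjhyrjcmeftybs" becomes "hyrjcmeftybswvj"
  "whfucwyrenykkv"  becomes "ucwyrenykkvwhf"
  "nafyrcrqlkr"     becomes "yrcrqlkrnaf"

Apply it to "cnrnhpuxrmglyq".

nhpuxrmglyqcnr

What's happening: move the first 3 characters to the end (rotate left by 3).
For "cnrnhpuxrmglyq" the result is "nhpuxrmglyqcnr".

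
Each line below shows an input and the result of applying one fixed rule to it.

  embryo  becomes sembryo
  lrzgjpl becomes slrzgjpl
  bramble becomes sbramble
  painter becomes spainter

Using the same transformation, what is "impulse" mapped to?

The transformation: prepend "s".
On "impulse" that produces "simpulse".

simpulse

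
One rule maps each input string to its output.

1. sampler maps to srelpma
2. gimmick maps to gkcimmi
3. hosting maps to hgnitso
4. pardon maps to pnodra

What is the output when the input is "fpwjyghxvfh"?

fhfvxhgyjwp

The rule is to reverse the string, then move the last character to the front.
On "fpwjyghxvfh": the first step gives "hfvxhgyjwpf", and the second then gives "fhfvxhgyjwp".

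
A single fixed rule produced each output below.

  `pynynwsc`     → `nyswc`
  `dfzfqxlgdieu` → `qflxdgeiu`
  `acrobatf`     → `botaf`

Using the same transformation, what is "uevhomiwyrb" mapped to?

ohimywbr

The pattern: delete the first 3 characters, then swap each adjacent pair of characters (1↔2, 3↔4, ...).
On "uevhomiwyrb" that produces "ohimywbr".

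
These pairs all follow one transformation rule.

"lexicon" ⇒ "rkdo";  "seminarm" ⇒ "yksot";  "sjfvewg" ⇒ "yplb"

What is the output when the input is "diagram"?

What's happening: delete the last 3 characters, then shift every letter 6 places forward in the alphabet (wrapping around).
For "diagram", step one produces "diag"; step two turns that into "jogm".

jogm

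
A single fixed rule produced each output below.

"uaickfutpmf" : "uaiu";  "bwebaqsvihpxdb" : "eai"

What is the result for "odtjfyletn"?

oe

The rule is to keep only the vowels.
For "odtjfyletn" the result is "oe".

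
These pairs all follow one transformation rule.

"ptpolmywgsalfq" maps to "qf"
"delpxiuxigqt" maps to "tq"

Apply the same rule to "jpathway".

ya

The pattern: reverse the string, then keep only the first 2 characters.
Starting from "jpathway": after the first operation, "yawhtapj"; after the second, "ya".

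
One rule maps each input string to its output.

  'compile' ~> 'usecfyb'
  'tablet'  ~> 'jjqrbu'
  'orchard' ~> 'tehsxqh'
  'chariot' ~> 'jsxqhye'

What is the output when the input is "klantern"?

The rule is to move the last character to the front, then shift every letter 10 places backward in the alphabet (wrapping around).
Applying that to "klantern" gives "dabqdjuh".

dabqdjuh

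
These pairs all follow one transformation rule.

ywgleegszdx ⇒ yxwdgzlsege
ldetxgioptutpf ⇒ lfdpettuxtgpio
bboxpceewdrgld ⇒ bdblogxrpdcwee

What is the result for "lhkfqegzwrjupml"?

What's happening: take characters alternately from the front and the back (1st, last, 2nd, 2nd-last, ...).
Doing the same to "lhkfqegzwrjupml": "llhmkpfuqjergwz".

llhmkpfuqjergwz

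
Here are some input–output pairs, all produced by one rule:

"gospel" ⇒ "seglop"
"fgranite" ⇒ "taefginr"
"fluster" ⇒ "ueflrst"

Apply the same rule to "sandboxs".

xabdnoss

Looking at the pairs, the operation is to sort the characters into alphabetical order, then move the last character to the front.
Applying both steps to "sandboxs": "abdnossx", then "xabdnoss".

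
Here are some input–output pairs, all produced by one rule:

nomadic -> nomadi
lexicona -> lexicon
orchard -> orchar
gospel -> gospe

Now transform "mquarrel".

The pattern: delete the last character.
"mquarrel" → "mquarre".

mquarre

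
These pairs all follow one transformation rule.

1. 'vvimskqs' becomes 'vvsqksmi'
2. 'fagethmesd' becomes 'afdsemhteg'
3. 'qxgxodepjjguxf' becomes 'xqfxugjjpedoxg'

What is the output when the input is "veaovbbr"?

Each output is the input with this applied: move the first 2 characters to the end (rotate left by 2), then reverse the string.
For "veaovbbr", step one produces "aovbbrve"; step two turns that into "evrbbvoa".

evrbbvoa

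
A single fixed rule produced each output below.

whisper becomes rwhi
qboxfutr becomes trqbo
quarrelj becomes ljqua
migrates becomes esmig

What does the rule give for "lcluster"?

erlcl

The rule is to move the first 3 characters to the end (rotate left by 3), then delete the first 3 characters.
On "lcluster": the first step gives "usterlcl", and the second then gives "erlcl".
(Check on "whisper": → "sperwhi" → "rwhi" ✓)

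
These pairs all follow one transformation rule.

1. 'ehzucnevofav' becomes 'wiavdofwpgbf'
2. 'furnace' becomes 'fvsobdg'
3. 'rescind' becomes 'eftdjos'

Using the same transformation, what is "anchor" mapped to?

What's happening: shift every letter 1 place forward in the alphabet (wrapping around), then swap the first and last characters.
Starting from "anchor": after the first operation, "bodips"; after the second, "sodipb".

sodipb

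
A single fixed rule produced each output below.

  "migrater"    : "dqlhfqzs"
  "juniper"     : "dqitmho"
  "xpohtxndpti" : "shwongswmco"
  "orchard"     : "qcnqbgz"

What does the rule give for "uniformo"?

What's happening: shift every letter 1 place backward in the alphabet (wrapping around), then move the last 2 characters to the front (rotate right by 2).
Starting from "uniformo": after the first operation, "tmhenqln"; after the second, "lntmhenq".

lntmhenq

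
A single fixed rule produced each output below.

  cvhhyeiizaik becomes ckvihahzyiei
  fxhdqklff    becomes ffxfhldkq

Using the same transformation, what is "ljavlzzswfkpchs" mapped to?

lsjhacvplkzfzws

Each output is the input with this applied: take characters alternately from the front and the back (1st, last, 2nd, 2nd-last, ...).
For "ljavlzzswfkpchs" the result is "lsjhacvplkzfzws".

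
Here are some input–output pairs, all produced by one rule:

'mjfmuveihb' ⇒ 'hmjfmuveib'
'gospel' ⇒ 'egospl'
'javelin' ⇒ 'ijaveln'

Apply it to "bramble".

lbrambe

Each output is the input with this applied: move the last character to the front, then swap the first and last characters.
For "bramble" the result is "lbrambe".
(Check on "gospel": → "lgospe" → "egospl" ✓)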